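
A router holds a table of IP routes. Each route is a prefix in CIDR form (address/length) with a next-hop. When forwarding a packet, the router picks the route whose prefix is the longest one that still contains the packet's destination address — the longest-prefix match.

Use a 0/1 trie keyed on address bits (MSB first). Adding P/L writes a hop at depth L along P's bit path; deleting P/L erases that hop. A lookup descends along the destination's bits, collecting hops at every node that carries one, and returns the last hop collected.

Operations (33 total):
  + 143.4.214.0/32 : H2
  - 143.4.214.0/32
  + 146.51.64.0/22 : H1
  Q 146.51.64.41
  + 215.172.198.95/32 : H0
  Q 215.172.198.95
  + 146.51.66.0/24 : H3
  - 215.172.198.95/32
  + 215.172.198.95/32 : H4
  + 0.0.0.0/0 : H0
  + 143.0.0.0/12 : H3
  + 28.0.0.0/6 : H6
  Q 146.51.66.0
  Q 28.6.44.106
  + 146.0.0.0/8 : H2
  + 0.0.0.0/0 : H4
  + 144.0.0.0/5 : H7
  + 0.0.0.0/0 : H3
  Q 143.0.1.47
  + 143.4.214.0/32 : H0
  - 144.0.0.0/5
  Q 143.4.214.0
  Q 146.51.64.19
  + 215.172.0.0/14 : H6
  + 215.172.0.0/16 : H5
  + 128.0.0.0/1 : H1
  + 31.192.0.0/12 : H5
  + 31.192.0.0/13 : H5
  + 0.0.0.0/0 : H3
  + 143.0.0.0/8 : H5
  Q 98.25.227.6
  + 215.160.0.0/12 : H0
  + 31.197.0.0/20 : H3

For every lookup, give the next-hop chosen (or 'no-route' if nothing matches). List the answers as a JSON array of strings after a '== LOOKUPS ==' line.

Apply in order:
  + 143.4.214.0/32 (H2) depth=32
  - 143.4.214.0/32 clear@32
  + 146.51.64.0/22 (H1) depth=22
  Q 146.51.64.41: descend 1001001000110011010000 ; hops seen [H1] ; pick H1
  + 215.172.198.95/32 (H0) depth=32
  Q 215.172.198.95: descend 11010111101011001100011001011111 ; hops seen [H0] ; pick H0
  + 146.51.66.0/24 (H3) depth=24
  - 215.172.198.95/32 clear@32
  + 215.172.198.95/32 (H4) depth=32
  + 0.0.0.0/0 (H0) depth=0
  + 143.0.0.0/12 (H3) depth=12
  + 28.0.0.0/6 (H6) depth=6
  Q 146.51.66.0: descend 100100100011001101000010 ; hops seen [H0,H1,H3] ; pick H3
  Q 28.6.44.106: descend 000111 ; hops seen [H0,H6] ; pick H6
  + 146.0.0.0/8 (H2) depth=8
  + 0.0.0.0/0 (H4) depth=0
  + 144.0.0.0/5 (H7) depth=5
  + 0.0.0.0/0 (H3) depth=0
  Q 143.0.1.47: descend 1000111100000 ; hops seen [H3,H3] ; pick H3
  + 143.4.214.0/32 (H0) depth=32
  - 144.0.0.0/5 clear@5
  Q 143.4.214.0: descend 10001111000001001101011000000000 ; hops seen [H3,H3,H0] ; pick H0
  Q 146.51.64.19: descend 1001001000110011010000 ; hops seen [H3,H2,H1] ; pick H1
  + 215.172.0.0/14 (H6) depth=14
  + 215.172.0.0/16 (H5) depth=16
  + 128.0.0.0/1 (H1) depth=1
  + 31.192.0.0/12 (H5) depth=12
  + 31.192.0.0/13 (H5) depth=13
  + 0.0.0.0/0 (H3) depth=0
  + 143.0.0.0/8 (H5) depth=8
  Q 98.25.227.6: descend 0 ; hops seen [H3] ; pick H3
  + 215.160.0.0/12 (H0) depth=12
  + 31.197.0.0/20 (H3) depth=20

== LOOKUPS ==
["H1","H0","H3","H6","H3","H0","H1","H3"]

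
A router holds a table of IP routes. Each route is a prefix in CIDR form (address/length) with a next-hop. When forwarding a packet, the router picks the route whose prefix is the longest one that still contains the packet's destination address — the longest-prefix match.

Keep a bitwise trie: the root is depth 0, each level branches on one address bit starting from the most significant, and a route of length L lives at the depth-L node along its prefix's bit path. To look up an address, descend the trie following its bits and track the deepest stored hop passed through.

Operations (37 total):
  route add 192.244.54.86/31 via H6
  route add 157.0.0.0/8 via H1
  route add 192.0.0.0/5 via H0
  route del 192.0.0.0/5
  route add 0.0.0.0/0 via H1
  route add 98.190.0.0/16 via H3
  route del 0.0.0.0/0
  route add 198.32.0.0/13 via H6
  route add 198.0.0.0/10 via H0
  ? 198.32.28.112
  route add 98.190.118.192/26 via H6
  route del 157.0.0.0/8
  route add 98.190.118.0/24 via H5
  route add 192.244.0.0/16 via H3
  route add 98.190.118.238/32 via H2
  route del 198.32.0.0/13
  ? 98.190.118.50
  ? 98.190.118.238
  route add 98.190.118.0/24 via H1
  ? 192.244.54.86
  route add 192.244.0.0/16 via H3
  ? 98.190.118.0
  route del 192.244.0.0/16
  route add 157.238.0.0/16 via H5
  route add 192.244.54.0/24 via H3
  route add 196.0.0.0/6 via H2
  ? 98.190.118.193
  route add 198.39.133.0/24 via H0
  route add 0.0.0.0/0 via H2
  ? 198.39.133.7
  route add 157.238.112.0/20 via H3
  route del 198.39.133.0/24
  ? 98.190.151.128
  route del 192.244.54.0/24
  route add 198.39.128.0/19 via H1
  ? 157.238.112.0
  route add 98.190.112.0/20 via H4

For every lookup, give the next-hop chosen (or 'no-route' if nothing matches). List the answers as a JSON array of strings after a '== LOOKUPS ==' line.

Apply in order:
  + 192.244.54.86/31 (H6) depth=31
  + 157.0.0.0/8 (H1) depth=8
  + 192.0.0.0/5 (H0) depth=5
  - 192.0.0.0/5 clear@5
  + 0.0.0.0/0 (H1) depth=0
  + 98.190.0.0/16 (H3) depth=16
  - 0.0.0.0/0 clear@0
  + 198.32.0.0/13 (H6) depth=13
  + 198.0.0.0/10 (H0) depth=10
  ? 198.32.28.112  path d0:-→d1:-→d2:-→d3:-→d4:-→d5:-→d6:-→d7:-→d8:-→d9:-→d10:H0→d11:-→d12:-→d13:H6  best=H6
  + 98.190.118.192/26 (H6) depth=26
  - 157.0.0.0/8 clear@8
  + 98.190.118.0/24 (H5) depth=24
  + 192.244.0.0/16 (H3) depth=16
  + 98.190.118.238/32 (H2) depth=32
  - 198.32.0.0/13 clear@13
  ? 98.190.118.50  path d0:-→d1:-→d2:-→d3:-→d4:-→d5:-→d6:-→d7:-→d8:-→d9:-→d10:-→d11:-→d12:-→d13:-→d14:-→d15:-→d16:H3→d17:-→d18:-→d19:-→d20:-→d21:-→d22:-→d23:-→d24:H5  best=H5
  ? 98.190.118.238  path d0:-→d1:-→d2:-→d3:-→d4:-→d5:-→d6:-→d7:-→d8:-→d9:-→d10:-→d11:-→d12:-→d13:-→d14:-→d15:-→d16:H3→d17:-→d18:-→d19:-→d20:-→d21:-→d22:-→d23:-→d24:H5→d25:-→d26:H6→d27:-→d28:-→d29:-→d30:-→d31:-→d32:H2  best=H2
  + 98.190.118.0/24 (H1) depth=24
  ? 192.244.54.86  path d0:-→d1:-→d2:-→d3:-→d4:-→d5:-→d6:-→d7:-→d8:-→d9:-→d10:-→d11:-→d12:-→d13:-→d14:-→d15:-→d16:H3→d17:-→d18:-→d19:-→d20:-→d21:-→d22:-→d23:-→d24:-→d25:-→d26:-→d27:-→d28:-→d29:-→d30:-→d31:H6  best=H6
  + 192.244.0.0/16 (H3) depth=16
  ? 98.190.118.0  path d0:-→d1:-→d2:-→d3:-→d4:-→d5:-→d6:-→d7:-→d8:-→d9:-→d10:-→d11:-→d12:-→d13:-→d14:-→d15:-→d16:H3→d17:-→d18:-→d19:-→d20:-→d21:-→d22:-→d23:-→d24:H1  best=H1
  - 192.244.0.0/16 clear@16
  + 157.238.0.0/16 (H5) depth=16
  + 192.244.54.0/24 (H3) depth=24
  + 196.0.0.0/6 (H2) depth=6
  ? 98.190.118.193  path d0:-→d1:-→d2:-→d3:-→d4:-→d5:-→d6:-→d7:-→d8:-→d9:-→d10:-→d11:-→d12:-→d13:-→d14:-→d15:-→d16:H3→d17:-→d18:-→d19:-→d20:-→d21:-→d22:-→d23:-→d24:H1→d25:-→d26:H6  best=H6
  + 198.39.133.0/24 (H0) depth=24
  + 0.0.0.0/0 (H2) depth=0
  ? 198.39.133.7  path d0:H2→d1:-→d2:-→d3:-→d4:-→d5:-→d6:H2→d7:-→d8:-→d9:-→d10:H0→d11:-→d12:-→d13:-→d14:-→d15:-→d16:-→d17:-→d18:-→d19:-→d20:-→d21:-→d22:-→d23:-→d24:H0  best=H0
  + 157.238.112.0/20 (H3) depth=20
  - 198.39.133.0/24 clear@24
  ? 98.190.151.128  path d0:H2→d1:-→d2:-→d3:-→d4:-→d5:-→d6:-→d7:-→d8:-→d9:-→d10:-→d11:-→d12:-→d13:-→d14:-→d15:-→d16:H3  best=H3
  - 192.244.54.0/24 clear@24
  + 198.39.128.0/19 (H1) depth=19
  ? 157.238.112.0  path d0:H2→d1:-→d2:-→d3:-→d4:-→d5:-→d6:-→d7:-→d8:-→d9:-→d10:-→d11:-→d12:-→d13:-→d14:-→d15:-→d16:H5→d17:-→d18:-→d19:-→d20:H3  best=H3
  + 98.190.112.0/20 (H4) depth=20

== LOOKUPS ==
["H6","H5","H2","H6","H1","H6","H0","H3","H3"]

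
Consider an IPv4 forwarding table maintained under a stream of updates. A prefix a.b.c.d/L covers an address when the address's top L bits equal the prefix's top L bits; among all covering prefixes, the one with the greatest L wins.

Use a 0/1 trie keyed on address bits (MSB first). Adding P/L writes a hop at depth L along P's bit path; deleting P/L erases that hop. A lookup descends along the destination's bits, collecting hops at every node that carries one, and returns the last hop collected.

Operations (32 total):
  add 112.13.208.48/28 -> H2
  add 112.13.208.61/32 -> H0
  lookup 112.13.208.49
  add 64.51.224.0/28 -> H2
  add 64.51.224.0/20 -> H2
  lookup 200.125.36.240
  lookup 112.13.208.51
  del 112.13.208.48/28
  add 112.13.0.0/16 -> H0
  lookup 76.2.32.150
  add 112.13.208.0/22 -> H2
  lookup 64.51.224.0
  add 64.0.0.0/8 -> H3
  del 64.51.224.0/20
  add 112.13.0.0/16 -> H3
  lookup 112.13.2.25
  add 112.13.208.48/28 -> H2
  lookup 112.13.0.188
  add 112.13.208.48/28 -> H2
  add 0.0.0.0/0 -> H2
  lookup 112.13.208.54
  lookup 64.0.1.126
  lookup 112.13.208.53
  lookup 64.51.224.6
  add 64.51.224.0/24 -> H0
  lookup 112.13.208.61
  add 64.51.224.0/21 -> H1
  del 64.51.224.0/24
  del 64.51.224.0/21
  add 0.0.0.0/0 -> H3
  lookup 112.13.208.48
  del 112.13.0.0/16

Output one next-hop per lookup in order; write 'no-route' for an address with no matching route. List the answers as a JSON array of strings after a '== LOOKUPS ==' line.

Process each operation:
  add 112.13.208.48/28 -> H2 at depth 28
  add 112.13.208.61/32 -> H0 at depth 32
  Q 112.13.208.49: descend 0111000000001101110100000011 ; hops seen [H2] ; pick H2
  add 64.51.224.0/28 -> H2 at depth 28
  add 64.51.224.0/20 -> H2 at depth 20
  Q 200.125.36.240: descend ε ; hops seen [∅] ; pick no-route
  Q 112.13.208.51: descend 0111000000001101110100000011 ; hops seen [H2] ; pick H2
  - 112.13.208.48/28 clear@28
  add 112.13.0.0/16 -> H0 at depth 16
  Q 76.2.32.150: descend 0100 ; hops seen [∅] ; pick no-route
  add 112.13.208.0/22 -> H2 at depth 22
  Q 64.51.224.0: descend 0100000000110011111000000000 ; hops seen [H2,H2] ; pick H2
  add 64.0.0.0/8 -> H3 at depth 8
  - 64.51.224.0/20 clear@20
  add 112.13.0.0/16 -> H3 at depth 16
  Q 112.13.2.25: descend 0111000000001101 ; hops seen [H3] ; pick H3
  add 112.13.208.48/28 -> H2 at depth 28
  Q 112.13.0.188: descend 0111000000001101 ; hops seen [H3] ; pick H3
  add 112.13.208.48/28 -> H2 at depth 28
  add 0.0.0.0/0 -> H2 at depth 0
  Q 112.13.208.54: descend 0111000000001101110100000011 ; hops seen [H2,H3,H2,H2] ; pick H2
  Q 64.0.1.126: descend 0100000000 ; hops seen [H2,H3] ; pick H3
  Q 112.13.208.53: descend 0111000000001101110100000011 ; hops seen [H2,H3,H2,H2] ; pick H2
  Q 64.51.224.6: descend 0100000000110011111000000000 ; hops seen [H2,H3,H2] ; pick H2
  add 64.51.224.0/24 -> H0 at depth 24
  Q 112.13.208.61: descend 01110000000011011101000000111101 ; hops seen [H2,H3,H2,H2,H0] ; pick H0
  add 64.51.224.0/21 -> H1 at depth 21
  - 64.51.224.0/24 clear@24
  - 64.51.224.0/21 clear@21
  add 0.0.0.0/0 -> H3 at depth 0
  Q 112.13.208.48: descend 0111000000001101110100000011 ; hops seen [H3,H3,H2,H2] ; pick H2
  - 112.13.0.0/16 clear@16

== LOOKUPS ==
["H2","no-route","H2","no-route","H2","H3","H3","H2","H3","H2","H2","H0","H2"]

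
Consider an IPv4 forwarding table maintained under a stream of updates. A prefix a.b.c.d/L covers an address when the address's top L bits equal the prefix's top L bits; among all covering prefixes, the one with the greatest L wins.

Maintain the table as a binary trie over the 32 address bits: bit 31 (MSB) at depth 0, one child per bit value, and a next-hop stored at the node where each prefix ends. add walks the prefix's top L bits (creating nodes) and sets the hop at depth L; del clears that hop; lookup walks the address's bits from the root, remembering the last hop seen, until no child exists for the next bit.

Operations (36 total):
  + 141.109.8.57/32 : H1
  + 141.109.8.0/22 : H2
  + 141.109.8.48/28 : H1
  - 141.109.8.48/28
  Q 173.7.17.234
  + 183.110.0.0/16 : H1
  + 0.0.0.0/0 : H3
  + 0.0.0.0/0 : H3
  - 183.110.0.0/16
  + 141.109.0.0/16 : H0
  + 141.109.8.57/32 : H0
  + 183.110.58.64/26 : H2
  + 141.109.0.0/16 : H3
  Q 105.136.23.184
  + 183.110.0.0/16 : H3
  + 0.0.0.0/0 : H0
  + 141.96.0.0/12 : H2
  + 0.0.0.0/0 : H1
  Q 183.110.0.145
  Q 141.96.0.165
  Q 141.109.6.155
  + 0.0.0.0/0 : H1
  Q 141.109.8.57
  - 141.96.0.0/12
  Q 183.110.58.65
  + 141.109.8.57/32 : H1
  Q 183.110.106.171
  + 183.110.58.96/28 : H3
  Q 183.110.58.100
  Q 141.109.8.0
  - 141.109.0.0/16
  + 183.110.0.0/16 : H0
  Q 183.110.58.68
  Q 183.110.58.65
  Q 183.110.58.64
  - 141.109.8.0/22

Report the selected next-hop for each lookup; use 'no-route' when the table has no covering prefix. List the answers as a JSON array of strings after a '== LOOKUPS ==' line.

Apply in order:
  add 141.109.8.57/32 -> H1 at depth 32
  add 141.109.8.0/22 -> H2 at depth 22
  add 141.109.8.48/28 -> H1 at depth 28
  - 141.109.8.48/28 clear@28
  ? 173.7.17.234  path d0:-→d1:-→d2:-  best=no-route
  add 183.110.0.0/16 -> H1 at depth 16
  add 0.0.0.0/0 -> H3 at depth 0
  add 0.0.0.0/0 -> H3 at depth 0
  - 183.110.0.0/16 clear@16
  add 141.109.0.0/16 -> H0 at depth 16
  add 141.109.8.57/32 -> H0 at depth 32
  add 183.110.58.64/26 -> H2 at depth 26
  add 141.109.0.0/16 -> H3 at depth 16
  ? 105.136.23.184  path d0:H3  best=H3
  add 183.110.0.0/16 -> H3 at depth 16
  add 0.0.0.0/0 -> H0 at depth 0
  add 141.96.0.0/12 -> H2 at depth 12
  add 0.0.0.0/0 -> H1 at depth 0
  ? 183.110.0.145  path d0:H1→d1:-→d2:-→d3:-→d4:-→d5:-→d6:-→d7:-→d8:-→d9:-→d10:-→d11:-→d12:-→d13:-→d14:-→d15:-→d16:H3→d17:-→d18:-  best=H3
  ? 141.96.0.165  path d0:H1→d1:-→d2:-→d3:-→d4:-→d5:-→d6:-→d7:-→d8:-→d9:-→d10:-→d11:-→d12:H2  best=H2
  ? 141.109.6.155  path d0:H1→d1:-→d2:-→d3:-→d4:-→d5:-→d6:-→d7:-→d8:-→d9:-→d10:-→d11:-→d12:H2→d13:-→d14:-→d15:-→d16:H3→d17:-→d18:-→d19:-→d20:-  best=H3
  add 0.0.0.0/0 -> H1 at depth 0
  ? 141.109.8.57  path d0:H1→d1:-→d2:-→d3:-→d4:-→d5:-→d6:-→d7:-→d8:-→d9:-→d10:-→d11:-→d12:H2→d13:-→d14:-→d15:-→d16:H3→d17:-→d18:-→d19:-→d20:-→d21:-→d22:H2→d23:-→d24:-→d25:-→d26:-→d27:-→d28:-→d29:-→d30:-→d31:-→d32:H0  best=H0
  - 141.96.0.0/12 clear@12
  ? 183.110.58.65  path d0:H1→d1:-→d2:-→d3:-→d4:-→d5:-→d6:-→d7:-→d8:-→d9:-→d10:-→d11:-→d12:-→d13:-→d14:-→d15:-→d16:H3→d17:-→d18:-→d19:-→d20:-→d21:-→d22:-→d23:-→d24:-→d25:-→d26:H2  best=H2
  add 141.109.8.57/32 -> H1 at depth 32
  ? 183.110.106.171  path d0:H1→d1:-→d2:-→d3:-→d4:-→d5:-→d6:-→d7:-→d8:-→d9:-→d10:-→d11:-→d12:-→d13:-→d14:-→d15:-→d16:H3→d17:-  best=H3
  add 183.110.58.96/28 -> H3 at depth 28
  ? 183.110.58.100  path d0:H1→d1:-→d2:-→d3:-→d4:-→d5:-→d6:-→d7:-→d8:-→d9:-→d10:-→d11:-→d12:-→d13:-→d14:-→d15:-→d16:H3→d17:-→d18:-→d19:-→d20:-→d21:-→d22:-→d23:-→d24:-→d25:-→d26:H2→d27:-→d28:H3  best=H3
  ? 141.109.8.0  path d0:H1→d1:-→d2:-→d3:-→d4:-→d5:-→d6:-→d7:-→d8:-→d9:-→d10:-→d11:-→d12:-→d13:-→d14:-→d15:-→d16:H3→d17:-→d18:-→d19:-→d20:-→d21:-→d22:H2→d23:-→d24:-→d25:-→d26:-  best=H2
  - 141.109.0.0/16 clear@16
  add 183.110.0.0/16 -> H0 at depth 16
  ? 183.110.58.68  path d0:H1→d1:-→d2:-→d3:-→d4:-→d5:-→d6:-→d7:-→d8:-→d9:-→d10:-→d11:-→d12:-→d13:-→d14:-→d15:-→d16:H0→d17:-→d18:-→d19:-→d20:-→d21:-→d22:-→d23:-→d24:-→d25:-→d26:H2  best=H2
  ? 183.110.58.65  path d0:H1→d1:-→d2:-→d3:-→d4:-→d5:-→d6:-→d7:-→d8:-→d9:-→d10:-→d11:-→d12:-→d13:-→d14:-→d15:-→d16:H0→d17:-→d18:-→d19:-→d20:-→d21:-→d22:-→d23:-→d24:-→d25:-→d26:H2  best=H2
  ? 183.110.58.64  path d0:H1→d1:-→d2:-→d3:-→d4:-→d5:-→d6:-→d7:-→d8:-→d9:-→d10:-→d11:-→d12:-→d13:-→d14:-→d15:-→d16:H0→d17:-→d18:-→d19:-→d20:-→d21:-→d22:-→d23:-→d24:-→d25:-→d26:H2  best=H2
  - 141.109.8.0/22 clear@22

== LOOKUPS ==
["no-route","H3","H3","H2","H3","H0","H2","H3","H3","H2","H2","H2","H2"]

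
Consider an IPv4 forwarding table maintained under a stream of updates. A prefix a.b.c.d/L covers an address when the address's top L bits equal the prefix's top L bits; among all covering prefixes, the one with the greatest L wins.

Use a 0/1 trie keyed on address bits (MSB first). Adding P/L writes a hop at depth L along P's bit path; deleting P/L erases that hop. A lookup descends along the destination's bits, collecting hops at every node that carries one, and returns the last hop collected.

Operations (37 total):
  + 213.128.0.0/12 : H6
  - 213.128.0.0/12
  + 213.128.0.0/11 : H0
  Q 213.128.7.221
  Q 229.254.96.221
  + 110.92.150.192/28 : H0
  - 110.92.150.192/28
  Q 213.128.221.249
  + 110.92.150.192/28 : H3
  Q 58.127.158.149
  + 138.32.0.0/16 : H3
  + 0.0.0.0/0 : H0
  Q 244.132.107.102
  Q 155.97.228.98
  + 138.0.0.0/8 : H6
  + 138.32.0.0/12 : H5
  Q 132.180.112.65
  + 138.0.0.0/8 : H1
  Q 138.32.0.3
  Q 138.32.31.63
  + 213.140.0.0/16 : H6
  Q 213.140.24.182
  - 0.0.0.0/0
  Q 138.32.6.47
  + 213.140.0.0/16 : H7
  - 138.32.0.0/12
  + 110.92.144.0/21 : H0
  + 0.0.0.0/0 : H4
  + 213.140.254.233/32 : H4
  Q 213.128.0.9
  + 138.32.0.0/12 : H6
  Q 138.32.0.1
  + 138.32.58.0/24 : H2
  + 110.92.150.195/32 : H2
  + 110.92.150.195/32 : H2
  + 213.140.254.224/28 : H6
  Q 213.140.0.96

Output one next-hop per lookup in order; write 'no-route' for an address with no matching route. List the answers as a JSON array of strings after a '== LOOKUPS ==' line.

Apply in order:
  add 213.128.0.0/12 -> H6 at depth 12
  - 213.128.0.0/12 clear@12
  add 213.128.0.0/11 -> H0 at depth 11
  Q 213.128.7.221: descend 110101011000 ; hops seen [H0] ; pick H0
  Q 229.254.96.221: descend 11 ; hops seen [∅] ; pick no-route
  add 110.92.150.192/28 -> H0 at depth 28
  - 110.92.150.192/28 clear@28
  Q 213.128.221.249: descend 110101011000 ; hops seen [H0] ; pick H0
  add 110.92.150.192/28 -> H3 at depth 28
  Q 58.127.158.149: descend 0 ; hops seen [∅] ; pick no-route
  add 138.32.0.0/16 -> H3 at depth 16
  add 0.0.0.0/0 -> H0 at depth 0
  Q 244.132.107.102: descend 11 ; hops seen [H0] ; pick H0
  Q 155.97.228.98: descend 100 ; hops seen [H0] ; pick H0
  add 138.0.0.0/8 -> H6 at depth 8
  add 138.32.0.0/12 -> H5 at depth 12
  Q 132.180.112.65: descend 1000 ; hops seen [H0] ; pick H0
  add 138.0.0.0/8 -> H1 at depth 8
  Q 138.32.0.3: descend 1000101000100000 ; hops seen [H0,H1,H5,H3] ; pick H3
  Q 138.32.31.63: descend 1000101000100000 ; hops seen [H0,H1,H5,H3] ; pick H3
  add 213.140.0.0/16 -> H6 at depth 16
  Q 213.140.24.182: descend 1101010110001100 ; hops seen [H0,H0,H6] ; pick H6
  - 0.0.0.0/0 clear@0
  Q 138.32.6.47: descend 1000101000100000 ; hops seen [H1,H5,H3] ; pick H3
  add 213.140.0.0/16 -> H7 at depth 16
  - 138.32.0.0/12 clear@12
  add 110.92.144.0/21 -> H0 at depth 21
  add 0.0.0.0/0 -> H4 at depth 0
  add 213.140.254.233/32 -> H4 at depth 32
  Q 213.128.0.9: descend 110101011000 ; hops seen [H4,H0] ; pick H0
  add 138.32.0.0/12 -> H6 at depth 12
  Q 138.32.0.1: descend 1000101000100000 ; hops seen [H4,H1,H6,H3] ; pick H3
  add 138.32.58.0/24 -> H2 at depth 24
  add 110.92.150.195/32 -> H2 at depth 32
  add 110.92.150.195/32 -> H2 at depth 32
  add 213.140.254.224/28 -> H6 at depth 28
  Q 213.140.0.96: descend 1101010110001100 ; hops seen [H4,H0,H7] ; pick H7

== LOOKUPS ==
["H0","no-route","H0","no-route","H0","H0","H0","H3","H3","H6","H3","H0","H3","H7"]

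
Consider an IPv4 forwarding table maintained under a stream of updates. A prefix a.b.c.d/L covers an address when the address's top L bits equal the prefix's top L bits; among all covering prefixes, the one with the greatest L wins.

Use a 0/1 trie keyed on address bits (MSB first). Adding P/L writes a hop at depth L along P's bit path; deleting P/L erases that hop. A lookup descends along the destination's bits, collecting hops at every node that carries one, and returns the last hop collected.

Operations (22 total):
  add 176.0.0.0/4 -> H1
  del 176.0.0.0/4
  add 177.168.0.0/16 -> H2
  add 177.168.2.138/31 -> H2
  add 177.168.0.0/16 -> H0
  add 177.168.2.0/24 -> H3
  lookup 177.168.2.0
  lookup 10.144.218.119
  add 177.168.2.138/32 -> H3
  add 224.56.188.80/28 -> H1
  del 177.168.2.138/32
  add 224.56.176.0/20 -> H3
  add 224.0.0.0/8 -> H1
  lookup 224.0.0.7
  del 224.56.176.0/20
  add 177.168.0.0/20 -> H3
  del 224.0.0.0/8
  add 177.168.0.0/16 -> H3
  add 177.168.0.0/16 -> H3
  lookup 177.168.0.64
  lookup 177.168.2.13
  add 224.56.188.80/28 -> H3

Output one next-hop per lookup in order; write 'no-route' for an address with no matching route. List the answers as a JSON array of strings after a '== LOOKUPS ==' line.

Trace:
  add 176.0.0.0/4 -> H1 at depth 4
  - 176.0.0.0/4 clear@4
  add 177.168.0.0/16 -> H2 at depth 16
  add 177.168.2.138/31 -> H2 at depth 31
  add 177.168.0.0/16 -> H0 at depth 16
  add 177.168.2.0/24 -> H3 at depth 24
  ? 177.168.2.0  path d0:-→d1:-→d2:-→d3:-→d4:-→d5:-→d6:-→d7:-→d8:-→d9:-→d10:-→d11:-→d12:-→d13:-→d14:-→d15:-→d16:H0→d17:-→d18:-→d19:-→d20:-→d21:-→d22:-→d23:-→d24:H3  best=H3
  ? 10.144.218.119  path d0:-  best=no-route
  add 177.168.2.138/32 -> H3 at depth 32
  add 224.56.188.80/28 -> H1 at depth 28
  - 177.168.2.138/32 clear@32
  add 224.56.176.0/20 -> H3 at depth 20
  add 224.0.0.0/8 -> H1 at depth 8
  ? 224.0.0.7  path d0:-→d1:-→d2:-→d3:-→d4:-→d5:-→d6:-→d7:-→d8:H1→d9:-→d10:-  best=H1
  - 224.56.176.0/20 clear@20
  add 177.168.0.0/20 -> H3 at depth 20
  - 224.0.0.0/8 clear@8
  add 177.168.0.0/16 -> H3 at depth 16
  add 177.168.0.0/16 -> H3 at depth 16
  ? 177.168.0.64  path d0:-→d1:-→d2:-→d3:-→d4:-→d5:-→d6:-→d7:-→d8:-→d9:-→d10:-→d11:-→d12:-→d13:-→d14:-→d15:-→d16:H3→d17:-→d18:-→d19:-→d20:H3→d21:-→d22:-  best=H3
  ? 177.168.2.13  path d0:-→d1:-→d2:-→d3:-→d4:-→d5:-→d6:-→d7:-→d8:-→d9:-→d10:-→d11:-→d12:-→d13:-→d14:-→d15:-→d16:H3→d17:-→d18:-→d19:-→d20:H3→d21:-→d22:-→d23:-→d24:H3  best=H3
  add 224.56.188.80/28 -> H3 at depth 28

== LOOKUPS ==
["H3","no-route","H1","H3","H3"]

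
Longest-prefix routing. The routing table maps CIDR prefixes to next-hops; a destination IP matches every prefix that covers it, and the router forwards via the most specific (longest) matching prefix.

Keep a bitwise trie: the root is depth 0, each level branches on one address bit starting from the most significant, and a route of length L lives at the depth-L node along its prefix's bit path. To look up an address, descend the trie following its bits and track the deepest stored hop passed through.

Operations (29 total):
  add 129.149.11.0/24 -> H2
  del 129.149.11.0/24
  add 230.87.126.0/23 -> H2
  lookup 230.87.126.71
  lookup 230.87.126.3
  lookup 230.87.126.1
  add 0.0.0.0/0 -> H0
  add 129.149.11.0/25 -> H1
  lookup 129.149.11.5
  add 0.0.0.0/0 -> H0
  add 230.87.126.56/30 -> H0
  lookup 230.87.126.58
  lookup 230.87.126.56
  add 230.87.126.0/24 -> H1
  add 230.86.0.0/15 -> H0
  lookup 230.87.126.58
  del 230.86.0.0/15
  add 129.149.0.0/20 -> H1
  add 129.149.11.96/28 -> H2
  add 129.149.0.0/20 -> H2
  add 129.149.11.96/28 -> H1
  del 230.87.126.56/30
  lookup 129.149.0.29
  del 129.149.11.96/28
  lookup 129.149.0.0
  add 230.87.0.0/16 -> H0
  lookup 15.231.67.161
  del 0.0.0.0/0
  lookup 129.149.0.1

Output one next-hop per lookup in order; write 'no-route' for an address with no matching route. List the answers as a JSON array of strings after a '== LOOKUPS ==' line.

Trace:
  add 129.149.11.0/24 -> H2 at depth 24
  del 129.149.11.0/24 (clear depth 24)
  add 230.87.126.0/23 -> H2 at depth 23
  ? 230.87.126.71  path d0:-→d1:-→d2:-→d3:-→d4:-→d5:-→d6:-→d7:-→d8:-→d9:-→d10:-→d11:-→d12:-→d13:-→d14:-→d15:-→d16:-→d17:-→d18:-→d19:-→d20:-→d21:-→d22:-→d23:H2  best=H2
  ? 230.87.126.3  path d0:-→d1:-→d2:-→d3:-→d4:-→d5:-→d6:-→d7:-→d8:-→d9:-→d10:-→d11:-→d12:-→d13:-→d14:-→d15:-→d16:-→d17:-→d18:-→d19:-→d20:-→d21:-→d22:-→d23:H2  best=H2
  ? 230.87.126.1  path d0:-→d1:-→d2:-→d3:-→d4:-→d5:-→d6:-→d7:-→d8:-→d9:-→d10:-→d11:-→d12:-→d13:-→d14:-→d15:-→d16:-→d17:-→d18:-→d19:-→d20:-→d21:-→d22:-→d23:H2  best=H2
  add 0.0.0.0/0 -> H0 at depth 0
  add 129.149.11.0/25 -> H1 at depth 25
  ? 129.149.11.5  path d0:H0→d1:-→d2:-→d3:-→d4:-→d5:-→d6:-→d7:-→d8:-→d9:-→d10:-→d11:-→d12:-→d13:-→d14:-→d15:-→d16:-→d17:-→d18:-→d19:-→d20:-→d21:-→d22:-→d23:-→d24:-→d25:H1  best=H1
  add 0.0.0.0/0 -> H0 at depth 0
  add 230.87.126.56/30 -> H0 at depth 30
  ? 230.87.126.58  path d0:H0→d1:-→d2:-→d3:-→d4:-→d5:-→d6:-→d7:-→d8:-→d9:-→d10:-→d11:-→d12:-→d13:-→d14:-→d15:-→d16:-→d17:-→d18:-→d19:-→d20:-→d21:-→d22:-→d23:H2→d24:-→d25:-→d26:-→d27:-→d28:-→d29:-→d30:H0  best=H0
  ? 230.87.126.56  path d0:H0→d1:-→d2:-→d3:-→d4:-→d5:-→d6:-→d7:-→d8:-→d9:-→d10:-→d11:-→d12:-→d13:-→d14:-→d15:-→d16:-→d17:-→d18:-→d19:-→d20:-→d21:-→d22:-→d23:H2→d24:-→d25:-→d26:-→d27:-→d28:-→d29:-→d30:H0  best=H0
  add 230.87.126.0/24 -> H1 at depth 24
  add 230.86.0.0/15 -> H0 at depth 15
  ? 230.87.126.58  path d0:H0→d1:-→d2:-→d3:-→d4:-→d5:-→d6:-→d7:-→d8:-→d9:-→d10:-→d11:-→d12:-→d13:-→d14:-→d15:H0→d16:-→d17:-→d18:-→d19:-→d20:-→d21:-→d22:-→d23:H2→d24:H1→d25:-→d26:-→d27:-→d28:-→d29:-→d30:H0  best=H0
  del 230.86.0.0/15 (clear depth 15)
  add 129.149.0.0/20 -> H1 at depth 20
  add 129.149.11.96/28 -> H2 at depth 28
  add 129.149.0.0/20 -> H2 at depth 20
  add 129.149.11.96/28 -> H1 at depth 28
  del 230.87.126.56/30 (clear depth 30)
  ? 129.149.0.29  path d0:H0→d1:-→d2:-→d3:-→d4:-→d5:-→d6:-→d7:-→d8:-→d9:-→d10:-→d11:-→d12:-→d13:-→d14:-→d15:-→d16:-→d17:-→d18:-→d19:-→d20:H2  best=H2
  del 129.149.11.96/28 (clear depth 28)
  ? 129.149.0.0  path d0:H0→d1:-→d2:-→d3:-→d4:-→d5:-→d6:-→d7:-→d8:-→d9:-→d10:-→d11:-→d12:-→d13:-→d14:-→d15:-→d16:-→d17:-→d18:-→d19:-→d20:H2  best=H2
  add 230.87.0.0/16 -> H0 at depth 16
  ? 15.231.67.161  path d0:H0  best=H0
  del 0.0.0.0/0 (clear depth 0)
  ? 129.149.0.1  path d0:-→d1:-→d2:-→d3:-→d4:-→d5:-→d6:-→d7:-→d8:-→d9:-→d10:-→d11:-→d12:-→d13:-→d14:-→d15:-→d16:-→d17:-→d18:-→d19:-→d20:H2  best=H2

== LOOKUPS ==
["H2","H2","H2","H1","H0","H0","H0","H2","H2","H0","H2"]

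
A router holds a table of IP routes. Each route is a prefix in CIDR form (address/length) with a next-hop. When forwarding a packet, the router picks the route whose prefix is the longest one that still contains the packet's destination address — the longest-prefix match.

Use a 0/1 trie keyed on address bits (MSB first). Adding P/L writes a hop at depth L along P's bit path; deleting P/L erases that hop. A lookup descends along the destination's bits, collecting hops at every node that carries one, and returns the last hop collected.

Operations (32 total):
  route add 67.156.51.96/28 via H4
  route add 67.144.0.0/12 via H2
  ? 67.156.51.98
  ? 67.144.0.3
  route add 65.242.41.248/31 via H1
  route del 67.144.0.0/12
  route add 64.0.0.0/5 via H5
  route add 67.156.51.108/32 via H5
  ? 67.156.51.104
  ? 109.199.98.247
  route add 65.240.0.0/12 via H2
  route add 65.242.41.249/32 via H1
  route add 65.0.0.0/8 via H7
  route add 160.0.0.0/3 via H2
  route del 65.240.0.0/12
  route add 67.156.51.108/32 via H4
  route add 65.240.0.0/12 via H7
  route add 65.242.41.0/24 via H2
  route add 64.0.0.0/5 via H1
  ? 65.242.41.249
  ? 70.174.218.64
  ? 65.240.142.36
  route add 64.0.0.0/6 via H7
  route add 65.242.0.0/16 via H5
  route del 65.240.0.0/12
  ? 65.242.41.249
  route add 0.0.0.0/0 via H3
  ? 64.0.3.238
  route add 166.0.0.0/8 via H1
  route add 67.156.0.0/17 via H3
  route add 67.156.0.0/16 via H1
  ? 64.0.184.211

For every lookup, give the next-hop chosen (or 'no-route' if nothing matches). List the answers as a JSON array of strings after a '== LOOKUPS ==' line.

Apply in order:
  add 67.156.51.96/28 -> H4 at depth 28
  add 67.144.0.0/12 -> H2 at depth 12
  ? 67.156.51.98  path d0:-→d1:-→d2:-→d3:-→d4:-→d5:-→d6:-→d7:-→d8:-→d9:-→d10:-→d11:-→d12:H2→d13:-→d14:-→d15:-→d16:-→d17:-→d18:-→d19:-→d20:-→d21:-→d22:-→d23:-→d24:-→d25:-→d26:-→d27:-→d28:H4  best=H4
  ? 67.144.0.3  path d0:-→d1:-→d2:-→d3:-→d4:-→d5:-→d6:-→d7:-→d8:-→d9:-→d10:-→d11:-→d12:H2  best=H2
  add 65.242.41.248/31 -> H1 at depth 31
  del 67.144.0.0/12 (clear depth 12)
  add 64.0.0.0/5 -> H5 at depth 5
  add 67.156.51.108/32 -> H5 at depth 32
  ? 67.156.51.104  path d0:-→d1:-→d2:-→d3:-→d4:-→d5:H5→d6:-→d7:-→d8:-→d9:-→d10:-→d11:-→d12:-→d13:-→d14:-→d15:-→d16:-→d17:-→d18:-→d19:-→d20:-→d21:-→d22:-→d23:-→d24:-→d25:-→d26:-→d27:-→d28:H4→d29:-  best=H4
  ? 109.199.98.247  path d0:-→d1:-→d2:-  best=no-route
  add 65.240.0.0/12 -> H2 at depth 12
  add 65.242.41.249/32 -> H1 at depth 32
  add 65.0.0.0/8 -> H7 at depth 8
  add 160.0.0.0/3 -> H2 at depth 3
  del 65.240.0.0/12 (clear depth 12)
  add 67.156.51.108/32 -> H4 at depth 32
  add 65.240.0.0/12 -> H7 at depth 12
  add 65.242.41.0/24 -> H2 at depth 24
  add 64.0.0.0/5 -> H1 at depth 5
  ? 65.242.41.249  path d0:-→d1:-→d2:-→d3:-→d4:-→d5:H1→d6:-→d7:-→d8:H7→d9:-→d10:-→d11:-→d12:H7→d13:-→d14:-→d15:-→d16:-→d17:-→d18:-→d19:-→d20:-→d21:-→d22:-→d23:-→d24:H2→d25:-→d26:-→d27:-→d28:-→d29:-→d30:-→d31:H1→d32:H1  best=H1
  ? 70.174.218.64  path d0:-→d1:-→d2:-→d3:-→d4:-→d5:H1  best=H1
  ? 65.240.142.36  path d0:-→d1:-→d2:-→d3:-→d4:-→d5:H1→d6:-→d7:-→d8:H7→d9:-→d10:-→d11:-→d12:H7→d13:-→d14:-  best=H7
  add 64.0.0.0/6 -> H7 at depth 6
  add 65.242.0.0/16 -> H5 at depth 16
  del 65.240.0.0/12 (clear depth 12)
  ? 65.242.41.249  path d0:-→d1:-→d2:-→d3:-→d4:-→d5:H1→d6:H7→d7:-→d8:H7→d9:-→d10:-→d11:-→d12:-→d13:-→d14:-→d15:-→d16:H5→d17:-→d18:-→d19:-→d20:-→d21:-→d22:-→d23:-→d24:H2→d25:-→d26:-→d27:-→d28:-→d29:-→d30:-→d31:H1→d32:H1  best=H1
  add 0.0.0.0/0 -> H3 at depth 0
  ? 64.0.3.238  path d0:H3→d1:-→d2:-→d3:-→d4:-→d5:H1→d6:H7→d7:-  best=H7
  add 166.0.0.0/8 -> H1 at depth 8
  add 67.156.0.0/17 -> H3 at depth 17
  add 67.156.0.0/16 -> H1 at depth 16
  ? 64.0.184.211  path d0:H3→d1:-→d2:-→d3:-→d4:-→d5:H1→d6:H7→d7:-  best=H7

== LOOKUPS ==
["H4","H2","H4","no-route","H1","H1","H7","H1","H7","H7"]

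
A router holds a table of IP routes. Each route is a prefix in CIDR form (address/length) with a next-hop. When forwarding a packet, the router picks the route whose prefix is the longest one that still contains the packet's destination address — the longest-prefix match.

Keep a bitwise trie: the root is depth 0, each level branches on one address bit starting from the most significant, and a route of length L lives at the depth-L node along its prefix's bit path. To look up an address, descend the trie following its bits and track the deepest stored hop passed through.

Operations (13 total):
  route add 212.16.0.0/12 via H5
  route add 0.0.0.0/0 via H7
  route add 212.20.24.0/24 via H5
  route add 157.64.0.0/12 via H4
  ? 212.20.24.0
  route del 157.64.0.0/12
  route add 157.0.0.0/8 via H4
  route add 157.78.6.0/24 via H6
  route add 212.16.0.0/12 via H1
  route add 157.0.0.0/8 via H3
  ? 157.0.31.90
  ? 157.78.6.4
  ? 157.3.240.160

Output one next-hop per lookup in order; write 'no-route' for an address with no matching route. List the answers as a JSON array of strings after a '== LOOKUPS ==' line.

Apply in order:
  + 212.16.0.0/12 (H5) depth=12
  + 0.0.0.0/0 (H7) depth=0
  + 212.20.24.0/24 (H5) depth=24
  + 157.64.0.0/12 (H4) depth=12
  lookup 212.20.24.0: bits 110101000001010000011000 walk d0:H7→d1:-→d2:-→d3:-→d4:-→d5:-→d6:-→d7:-→d8:-→d9:-→d10:-→d11:-→d12:H5→d13:-→d14:-→d15:-→d16:-→d17:-→d18:-→d19:-→d20:-→d21:-→d22:-→d23:-→d24:H5 -> H5
  del 157.64.0.0/12 (clear depth 12)
  + 157.0.0.0/8 (H4) depth=8
  + 157.78.6.0/24 (H6) depth=24
  + 212.16.0.0/12 (H1) depth=12
  + 157.0.0.0/8 (H3) depth=8
  lookup 157.0.31.90: bits 100111010 walk d0:H7→d1:-→d2:-→d3:-→d4:-→d5:-→d6:-→d7:-→d8:H3→d9:- -> H3
  lookup 157.78.6.4: bits 100111010100111000000110 walk d0:H7→d1:-→d2:-→d3:-→d4:-→d5:-→d6:-→d7:-→d8:H3→d9:-→d10:-→d11:-→d12:-→d13:-→d14:-→d15:-→d16:-→d17:-→d18:-→d19:-→d20:-→d21:-→d22:-→d23:-→d24:H6 -> H6
  lookup 157.3.240.160: bits 100111010 walk d0:H7→d1:-→d2:-→d3:-→d4:-→d5:-→d6:-→d7:-→d8:H3→d9:- -> H3

== LOOKUPS ==
["H5","H3","H6","H3"]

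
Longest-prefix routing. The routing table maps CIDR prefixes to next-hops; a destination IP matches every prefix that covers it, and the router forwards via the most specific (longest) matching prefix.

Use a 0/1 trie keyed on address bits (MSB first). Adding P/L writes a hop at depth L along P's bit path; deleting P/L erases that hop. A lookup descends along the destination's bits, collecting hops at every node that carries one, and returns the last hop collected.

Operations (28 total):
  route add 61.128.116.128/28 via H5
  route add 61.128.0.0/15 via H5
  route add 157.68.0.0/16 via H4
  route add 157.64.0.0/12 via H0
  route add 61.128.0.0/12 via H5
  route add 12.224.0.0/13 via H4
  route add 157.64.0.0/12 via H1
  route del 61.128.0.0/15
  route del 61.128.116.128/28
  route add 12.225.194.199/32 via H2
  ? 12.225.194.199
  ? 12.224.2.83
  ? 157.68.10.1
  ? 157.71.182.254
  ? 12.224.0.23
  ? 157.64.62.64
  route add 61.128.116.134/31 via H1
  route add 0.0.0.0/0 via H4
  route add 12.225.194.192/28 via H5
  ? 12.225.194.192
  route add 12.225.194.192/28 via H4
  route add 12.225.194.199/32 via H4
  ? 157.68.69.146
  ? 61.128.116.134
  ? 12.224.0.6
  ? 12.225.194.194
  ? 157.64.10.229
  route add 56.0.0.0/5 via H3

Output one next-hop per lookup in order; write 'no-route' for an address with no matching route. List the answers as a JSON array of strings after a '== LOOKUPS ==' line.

Apply in order:
  + 61.128.116.128/28 (H5) depth=28
  + 61.128.0.0/15 (H5) depth=15
  + 157.68.0.0/16 (H4) depth=16
  + 157.64.0.0/12 (H0) depth=12
  + 61.128.0.0/12 (H5) depth=12
  + 12.224.0.0/13 (H4) depth=13
  + 157.64.0.0/12 (H1) depth=12
  - 61.128.0.0/15 clear@15
  - 61.128.116.128/28 clear@28
  + 12.225.194.199/32 (H2) depth=32
  ? 12.225.194.199  path d0:-→d1:-→d2:-→d3:-→d4:-→d5:-→d6:-→d7:-→d8:-→d9:-→d10:-→d11:-→d12:-→d13:H4→d14:-→d15:-→d16:-→d17:-→d18:-→d19:-→d20:-→d21:-→d22:-→d23:-→d24:-→d25:-→d26:-→d27:-→d28:-→d29:-→d30:-→d31:-→d32:H2  best=H2
  ? 12.224.2.83  path d0:-→d1:-→d2:-→d3:-→d4:-→d5:-→d6:-→d7:-→d8:-→d9:-→d10:-→d11:-→d12:-→d13:H4→d14:-→d15:-  best=H4
  ? 157.68.10.1  path d0:-→d1:-→d2:-→d3:-→d4:-→d5:-→d6:-→d7:-→d8:-→d9:-→d10:-→d11:-→d12:H1→d13:-→d14:-→d15:-→d16:H4  best=H4
  ? 157.71.182.254  path d0:-→d1:-→d2:-→d3:-→d4:-→d5:-→d6:-→d7:-→d8:-→d9:-→d10:-→d11:-→d12:H1→d13:-→d14:-  best=H1
  ? 12.224.0.23  path d0:-→d1:-→d2:-→d3:-→d4:-→d5:-→d6:-→d7:-→d8:-→d9:-→d10:-→d11:-→d12:-→d13:H4→d14:-→d15:-  best=H4
  ? 157.64.62.64  path d0:-→d1:-→d2:-→d3:-→d4:-→d5:-→d6:-→d7:-→d8:-→d9:-→d10:-→d11:-→d12:H1→d13:-  best=H1
  + 61.128.116.134/31 (H1) depth=31
  + 0.0.0.0/0 (H4) depth=0
  + 12.225.194.192/28 (H5) depth=28
  ? 12.225.194.192  path d0:H4→d1:-→d2:-→d3:-→d4:-→d5:-→d6:-→d7:-→d8:-→d9:-→d10:-→d11:-→d12:-→d13:H4→d14:-→d15:-→d16:-→d17:-→d18:-→d19:-→d20:-→d21:-→d22:-→d23:-→d24:-→d25:-→d26:-→d27:-→d28:H5→d29:-  best=H5
  + 12.225.194.192/28 (H4) depth=28
  + 12.225.194.199/32 (H4) depth=32
  ? 157.68.69.146  path d0:H4→d1:-→d2:-→d3:-→d4:-→d5:-→d6:-→d7:-→d8:-→d9:-→d10:-→d11:-→d12:H1→d13:-→d14:-→d15:-→d16:H4  best=H4
  ? 61.128.116.134  path d0:H4→d1:-→d2:-→d3:-→d4:-→d5:-→d6:-→d7:-→d8:-→d9:-→d10:-→d11:-→d12:H5→d13:-→d14:-→d15:-→d16:-→d17:-→d18:-→d19:-→d20:-→d21:-→d22:-→d23:-→d24:-→d25:-→d26:-→d27:-→d28:-→d29:-→d30:-→d31:H1  best=H1
  ? 12.224.0.6  path d0:H4→d1:-→d2:-→d3:-→d4:-→d5:-→d6:-→d7:-→d8:-→d9:-→d10:-→d11:-→d12:-→d13:H4→d14:-→d15:-  best=H4
  ? 12.225.194.194  path d0:H4→d1:-→d2:-→d3:-→d4:-→d5:-→d6:-→d7:-→d8:-→d9:-→d10:-→d11:-→d12:-→d13:H4→d14:-→d15:-→d16:-→d17:-→d18:-→d19:-→d20:-→d21:-→d22:-→d23:-→d24:-→d25:-→d26:-→d27:-→d28:H4→d29:-  best=H4
  ? 157.64.10.229  path d0:H4→d1:-→d2:-→d3:-→d4:-→d5:-→d6:-→d7:-→d8:-→d9:-→d10:-→d11:-→d12:H1→d13:-  best=H1
  + 56.0.0.0/5 (H3) depth=5

== LOOKUPS ==
["H2","H4","H4","H1","H4","H1","H5","H4","H1","H4","H4","H1"]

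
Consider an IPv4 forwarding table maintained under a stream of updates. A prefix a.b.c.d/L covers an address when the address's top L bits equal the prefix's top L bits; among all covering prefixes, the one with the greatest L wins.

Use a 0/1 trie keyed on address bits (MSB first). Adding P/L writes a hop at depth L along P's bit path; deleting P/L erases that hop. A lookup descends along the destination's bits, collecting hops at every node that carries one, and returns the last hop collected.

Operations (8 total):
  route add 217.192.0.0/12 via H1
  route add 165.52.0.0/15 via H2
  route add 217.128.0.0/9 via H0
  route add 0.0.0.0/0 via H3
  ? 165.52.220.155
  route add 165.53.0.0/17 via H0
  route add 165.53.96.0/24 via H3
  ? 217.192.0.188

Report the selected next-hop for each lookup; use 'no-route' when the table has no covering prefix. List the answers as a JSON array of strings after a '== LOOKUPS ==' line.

Process each operation:
  add 217.192.0.0/12 -> H1 at depth 12
  add 165.52.0.0/15 -> H2 at depth 15
  add 217.128.0.0/9 -> H0 at depth 9
  add 0.0.0.0/0 -> H3 at depth 0
  Q 165.52.220.155: descend 101001010011010 ; hops seen [H3,H2] ; pick H2
  add 165.53.0.0/17 -> H0 at depth 17
  add 165.53.96.0/24 -> H3 at depth 24
  Q 217.192.0.188: descend 110110011100 ; hops seen [H3,H0,H1] ; pick H1

== LOOKUPS ==
["H2","H1"]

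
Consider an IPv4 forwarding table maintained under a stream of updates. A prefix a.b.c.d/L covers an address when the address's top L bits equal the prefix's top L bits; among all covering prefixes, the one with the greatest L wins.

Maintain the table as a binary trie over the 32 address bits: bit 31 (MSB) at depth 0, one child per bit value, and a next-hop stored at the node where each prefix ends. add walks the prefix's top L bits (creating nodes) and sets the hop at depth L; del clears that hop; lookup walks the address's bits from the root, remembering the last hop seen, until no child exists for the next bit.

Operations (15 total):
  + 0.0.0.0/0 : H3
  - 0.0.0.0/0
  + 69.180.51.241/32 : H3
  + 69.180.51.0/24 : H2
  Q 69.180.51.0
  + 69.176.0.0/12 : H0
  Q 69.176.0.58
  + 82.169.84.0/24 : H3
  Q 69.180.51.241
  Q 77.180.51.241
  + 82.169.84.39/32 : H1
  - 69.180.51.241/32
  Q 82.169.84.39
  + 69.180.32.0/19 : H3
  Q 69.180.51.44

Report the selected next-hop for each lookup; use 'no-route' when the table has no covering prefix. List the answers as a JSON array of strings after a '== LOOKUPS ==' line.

Trace:
  + 0.0.0.0/0 (H3) depth=0
  - 0.0.0.0/0 clear@0
  + 69.180.51.241/32 (H3) depth=32
  + 69.180.51.0/24 (H2) depth=24
  Q 69.180.51.0: descend 010001011011010000110011 ; hops seen [H2] ; pick H2
  + 69.176.0.0/12 (H0) depth=12
  Q 69.176.0.58: descend 0100010110110 ; hops seen [H0] ; pick H0
  + 82.169.84.0/24 (H3) depth=24
  Q 69.180.51.241: descend 01000101101101000011001111110001 ; hops seen [H0,H2,H3] ; pick H3
  Q 77.180.51.241: descend 0100 ; hops seen [∅] ; pick no-route
  + 82.169.84.39/32 (H1) depth=32
  - 69.180.51.241/32 clear@32
  Q 82.169.84.39: descend 01010010101010010101010000100111 ; hops seen [H3,H1] ; pick H1
  + 69.180.32.0/19 (H3) depth=19
  Q 69.180.51.44: descend 010001011011010000110011 ; hops seen [H0,H3,H2] ; pick H2

== LOOKUPS ==
["H2","H0","H3","no-route","H1","H2"]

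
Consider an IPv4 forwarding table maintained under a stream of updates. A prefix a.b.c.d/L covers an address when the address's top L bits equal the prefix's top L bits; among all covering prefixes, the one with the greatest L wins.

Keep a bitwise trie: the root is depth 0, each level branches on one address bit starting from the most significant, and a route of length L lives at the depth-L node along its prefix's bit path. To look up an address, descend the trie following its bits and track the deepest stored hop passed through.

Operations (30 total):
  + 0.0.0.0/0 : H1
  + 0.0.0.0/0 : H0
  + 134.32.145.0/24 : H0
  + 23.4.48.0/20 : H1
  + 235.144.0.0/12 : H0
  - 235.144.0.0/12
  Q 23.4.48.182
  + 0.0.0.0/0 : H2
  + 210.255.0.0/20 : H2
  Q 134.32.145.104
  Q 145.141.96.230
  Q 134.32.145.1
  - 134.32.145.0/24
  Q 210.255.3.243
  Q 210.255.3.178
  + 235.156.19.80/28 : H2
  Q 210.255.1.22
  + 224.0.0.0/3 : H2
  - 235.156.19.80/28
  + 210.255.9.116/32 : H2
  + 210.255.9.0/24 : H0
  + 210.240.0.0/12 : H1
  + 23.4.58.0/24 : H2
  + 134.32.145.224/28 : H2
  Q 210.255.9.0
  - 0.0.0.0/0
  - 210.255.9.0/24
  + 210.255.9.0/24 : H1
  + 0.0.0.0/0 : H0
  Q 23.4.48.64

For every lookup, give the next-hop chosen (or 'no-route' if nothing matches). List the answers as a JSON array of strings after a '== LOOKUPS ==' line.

Apply in order:
  add 0.0.0.0/0 -> H1 at depth 0
  add 0.0.0.0/0 -> H0 at depth 0
  add 134.32.145.0/24 -> H0 at depth 24
  add 23.4.48.0/20 -> H1 at depth 20
  add 235.144.0.0/12 -> H0 at depth 12
  del 235.144.0.0/12 (clear depth 12)
  Q 23.4.48.182: descend 00010111000001000011 ; hops seen [H0,H1] ; pick H1
  add 0.0.0.0/0 -> H2 at depth 0
  add 210.255.0.0/20 -> H2 at depth 20
  Q 134.32.145.104: descend 100001100010000010010001 ; hops seen [H2,H0] ; pick H0
  Q 145.141.96.230: descend 100 ; hops seen [H2] ; pick H2
  Q 134.32.145.1: descend 100001100010000010010001 ; hops seen [H2,H0] ; pick H0
  del 134.32.145.0/24 (clear depth 24)
  Q 210.255.3.243: descend 11010010111111110000 ; hops seen [H2,H2] ; pick H2
  Q 210.255.3.178: descend 11010010111111110000 ; hops seen [H2,H2] ; pick H2
  add 235.156.19.80/28 -> H2 at depth 28
  Q 210.255.1.22: descend 11010010111111110000 ; hops seen [H2,H2] ; pick H2
  add 224.0.0.0/3 -> H2 at depth 3
  del 235.156.19.80/28 (clear depth 28)
  add 210.255.9.116/32 -> H2 at depth 32
  add 210.255.9.0/24 -> H0 at depth 24
  add 210.240.0.0/12 -> H1 at depth 12
  add 23.4.58.0/24 -> H2 at depth 24
  add 134.32.145.224/28 -> H2 at depth 28
  Q 210.255.9.0: descend 1101001011111111000010010 ; hops seen [H2,H1,H2,H0] ; pick H0
  del 0.0.0.0/0 (clear depth 0)
  del 210.255.9.0/24 (clear depth 24)
  add 210.255.9.0/24 -> H1 at depth 24
  add 0.0.0.0/0 -> H0 at depth 0
  Q 23.4.48.64: descend 00010111000001000011 ; hops seen [H0,H1] ; pick H1

== LOOKUPS ==
["H1","H0","H2","H0","H2","H2","H2","H0","H1"]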